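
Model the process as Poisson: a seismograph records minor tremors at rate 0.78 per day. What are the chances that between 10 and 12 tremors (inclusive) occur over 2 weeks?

0.3482

Over the interval, μ = 0.78 × 14 = 10.92 (2 weeks = 14 days).
P(10 ≤ N ≤ 12) = Σ_{j=10}^{12} e^(−10.92) · 10.92^j/j! ≈ 0.3482.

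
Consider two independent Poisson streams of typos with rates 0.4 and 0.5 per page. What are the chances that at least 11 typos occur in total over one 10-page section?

Independent Poisson processes superpose: combined rate λ = 0.4 + 0.5 = 0.9 per page.
Over the interval, μ = 0.9 × 10 = 9 (a 10-page section = 10 pages).
P(N ≥ 11) = 1 − P(N ≤ 10) ≈ 0.2940.

0.2940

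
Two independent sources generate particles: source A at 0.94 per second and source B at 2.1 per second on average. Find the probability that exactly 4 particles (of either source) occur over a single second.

0.1702

Independent Poisson processes superpose: combined rate λ = 0.94 + 2.1 = 3.04 per second.
So μ = 3.04.
P(N = 4) = e^(−3.04) · 3.04^4/4! ≈ 0.1702.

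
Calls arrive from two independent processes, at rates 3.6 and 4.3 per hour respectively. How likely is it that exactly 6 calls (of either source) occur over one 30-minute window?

0.1016

Independent Poisson processes superpose: combined rate λ = 3.6 + 4.3 = 7.9 per hour.
Over the interval, μ = 7.9 × 0.5 = 3.95 (a 30-minute window = 0.5 hours).
P(N = 6) = e^(−3.95) · 3.95^6/6! ≈ 0.1016.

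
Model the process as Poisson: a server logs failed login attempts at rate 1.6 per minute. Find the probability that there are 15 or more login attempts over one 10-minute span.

Over the interval, μ = 1.6 × 10 = 16 (a 10-minute span = 10 minutes).
P(N ≥ 15) = 1 − P(N ≤ 14) = 1 − Σ_{j=0}^{14} e^(−μ) μ^j/j! ≈ 0.6325.

0.6325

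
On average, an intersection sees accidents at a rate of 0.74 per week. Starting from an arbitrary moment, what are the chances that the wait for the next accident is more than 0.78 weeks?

The wait for the next event is exponential with rate λ = 0.74 per week.
P(T > 0.78) = e^(−λt) = e^(−0.74 × 0.78) = e^(−0.5772) ≈ 0.5615.

0.5615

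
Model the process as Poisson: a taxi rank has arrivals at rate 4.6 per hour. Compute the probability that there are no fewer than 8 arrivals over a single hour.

With mean μ = 4.6 per hour,
P(N ≥ 8) = 1 − P(N ≤ 7) = 1 − Σ_{j=0}^{7} e^(−μ) μ^j/j! ≈ 0.0951.

0.0951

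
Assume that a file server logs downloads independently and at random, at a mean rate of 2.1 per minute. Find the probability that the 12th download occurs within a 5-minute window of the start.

0.3613

Over the interval, μ = 2.1 × 5 = 10.5 (a 5-minute window = 5 minutes).
The 12th arrival falls in the interval iff at least 12 events occur there: P(S_12 ≤ t) = P(N ≥ 12) = 1 − P(N ≤ 11) ≈ 0.3613.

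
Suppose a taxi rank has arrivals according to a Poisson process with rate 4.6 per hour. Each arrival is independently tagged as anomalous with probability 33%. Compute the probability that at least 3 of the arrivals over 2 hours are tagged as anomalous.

0.5848

Thinning: the arrivals that are tagged as anomalous themselves form a Poisson process with rate 0.33 × 4.6 = 1.518 per hour.
Over the interval, μ = 1.518 × 2 = 3.036 (2 hours).
P(N ≥ 3) = 1 − P(N ≤ 2) ≈ 0.5848.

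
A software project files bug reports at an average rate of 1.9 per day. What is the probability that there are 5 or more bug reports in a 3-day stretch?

Over the interval, μ = 1.9 × 3 = 5.7 (a 3-day stretch = 3 days).
P(N ≥ 5) = 1 − P(N ≤ 4) = 1 − Σ_{j=0}^{4} e^(−μ) μ^j/j! ≈ 0.6728.

0.6728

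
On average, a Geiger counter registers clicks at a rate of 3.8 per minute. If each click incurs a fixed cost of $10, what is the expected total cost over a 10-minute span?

E[N] = 3.8 × 10 = 38 (a 10-minute span = 10 minutes); E[cost] = 38 × $10 = $380.

$380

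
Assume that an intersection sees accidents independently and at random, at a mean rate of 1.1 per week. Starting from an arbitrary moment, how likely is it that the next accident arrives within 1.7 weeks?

0.8459

Inter-arrival times are exponential with rate λ = 1.1 per week.
P(T ≤ 1.7) = 1 − e^(−λt) = 1 − e^(−1.1 × 1.7) = 1 − e^(−1.87) ≈ 0.8459.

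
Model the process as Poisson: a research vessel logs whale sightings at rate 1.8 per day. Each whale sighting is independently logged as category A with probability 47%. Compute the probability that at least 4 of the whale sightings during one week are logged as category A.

0.8417

Thinning: the whale sightings that are logged as category A themselves form a Poisson process with rate 0.47 × 1.8 = 0.846 per day.
Over the interval, μ = 0.846 × 7 = 5.922 (a week = 7 days).
P(N ≥ 4) = 1 − P(N ≤ 3) ≈ 0.8417.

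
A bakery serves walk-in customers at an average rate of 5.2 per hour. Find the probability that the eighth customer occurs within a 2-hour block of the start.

0.8137

Over the interval, μ = 5.2 × 2 = 10.4 (a 2-hour block = 2 hours).
The eighth arrival falls in the interval iff at least 8 events occur there: P(S_8 ≤ t) = P(N ≥ 8) = 1 − P(N ≤ 7) ≈ 0.8137.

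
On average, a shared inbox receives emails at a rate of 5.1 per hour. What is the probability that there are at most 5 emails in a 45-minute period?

0.8118

Over the interval, μ = 5.1 × 0.75 = 3.825 (a 45-minute period = 0.75 hours).
P(N ≤ 5) = Σ_{j=0}^{5} e^(−μ) μ^j/j! ≈ 0.8118.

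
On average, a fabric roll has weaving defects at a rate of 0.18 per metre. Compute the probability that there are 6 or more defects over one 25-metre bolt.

0.2971

Over the interval, μ = 0.18 × 25 = 4.5 (a 25-metre bolt = 25 metres).
P(N ≥ 6) = 1 − P(N ≤ 5) = 1 − Σ_{j=0}^{5} e^(−μ) μ^j/j! ≈ 0.2971.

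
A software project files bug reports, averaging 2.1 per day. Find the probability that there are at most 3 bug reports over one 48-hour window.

Over the interval, μ = 2.1 × 2 = 4.2 (a 48-hour window = 2 days).
P(N ≤ 3) = Σ_{j=0}^{3} e^(−μ) μ^j/j! ≈ 0.3954.

0.3954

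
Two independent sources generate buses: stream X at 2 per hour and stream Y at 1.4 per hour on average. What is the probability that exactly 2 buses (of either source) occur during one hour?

Independent Poisson processes superpose: combined rate λ = 2 + 1.4 = 3.4 per hour.
So μ = 3.4.
P(N = 2) = e^(−3.4) · 3.4^2/2! ≈ 0.1929.

0.1929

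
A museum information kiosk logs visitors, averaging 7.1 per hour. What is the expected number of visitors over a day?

E[N] = λt = 7.1 × 24 = 170.4 (a day = 24 hours).

170.4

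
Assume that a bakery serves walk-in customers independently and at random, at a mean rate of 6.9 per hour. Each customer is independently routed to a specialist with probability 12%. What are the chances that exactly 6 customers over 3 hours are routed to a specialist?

0.0272

Thinning: the customers that are routed to a specialist themselves form a Poisson process with rate 0.12 × 6.9 = 0.828 per hour.
Over the interval, μ = 0.828 × 3 = 2.484 (3 hours).
P(N = 6) = e^(−2.484) · 2.484^6/6! ≈ 0.0272.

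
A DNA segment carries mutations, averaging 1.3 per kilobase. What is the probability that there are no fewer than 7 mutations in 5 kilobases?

Over the interval, μ = 1.3 × 5 = 6.5 (5 kilobases).
P(N ≥ 7) = 1 − P(N ≤ 6) = 1 − Σ_{j=0}^{6} e^(−μ) μ^j/j! ≈ 0.4735.

0.4735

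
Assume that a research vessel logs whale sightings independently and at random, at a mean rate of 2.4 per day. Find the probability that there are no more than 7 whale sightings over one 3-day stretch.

Over the interval, μ = 2.4 × 3 = 7.2 (a 3-day stretch = 3 days).
P(N ≤ 7) = Σ_{j=0}^{7} e^(−μ) μ^j/j! ≈ 0.5689.

0.5689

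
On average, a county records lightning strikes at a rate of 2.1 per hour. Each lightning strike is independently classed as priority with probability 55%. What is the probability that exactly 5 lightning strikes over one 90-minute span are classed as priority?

Thinning: the lightning strikes that are classed as priority themselves form a Poisson process with rate 0.55 × 2.1 = 1.155 per hour.
Over the interval, μ = 1.155 × 1.5 = 1.7325 (a 90-minute span = 1.5 hours).
P(N = 5) = e^(−1.7325) · 1.7325^5/5! ≈ 0.0230.

0.0230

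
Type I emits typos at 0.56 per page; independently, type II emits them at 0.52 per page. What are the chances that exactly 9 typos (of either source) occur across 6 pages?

0.0851

Independent Poisson processes superpose: combined rate λ = 0.56 + 0.52 = 1.08 per page.
Over the interval, μ = 1.08 × 6 = 6.48 (6 pages).
P(N = 9) = e^(−6.48) · 6.48^9/9! ≈ 0.0851.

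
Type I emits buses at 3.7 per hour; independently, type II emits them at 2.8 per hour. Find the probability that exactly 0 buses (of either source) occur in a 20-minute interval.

Independent Poisson processes superpose: combined rate λ = 3.7 + 2.8 = 6.5 per hour.
Over the interval, μ = 6.5 × 1/3 ≈ 2.16667 (a 20-minute interval = 1/3 hours).
P(N = 0) = e^(−2.16667) · 2.16667^0/0! ≈ 0.1146.

0.1146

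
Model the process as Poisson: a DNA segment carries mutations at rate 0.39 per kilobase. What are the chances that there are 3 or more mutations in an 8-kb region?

0.6032

Over the interval, μ = 0.39 × 8 = 3.12 (an 8-kb region = 8 kilobases).
P(N ≥ 3) = 1 − P(N ≤ 2) = 1 − Σ_{j=0}^{2} e^(−μ) μ^j/j! ≈ 0.6032.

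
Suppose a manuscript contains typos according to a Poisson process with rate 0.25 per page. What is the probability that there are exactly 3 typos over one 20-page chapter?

Over the interval, μ = 0.25 × 20 = 5 (a 20-page chapter = 20 pages).
P(N = 3) = e^(−μ) μ^3/3! = e^(−5) · 5^3/6 ≈ 0.1404.

0.1404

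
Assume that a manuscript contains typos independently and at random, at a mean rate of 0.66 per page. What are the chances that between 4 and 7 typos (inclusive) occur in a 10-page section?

Over the interval, μ = 0.66 × 10 = 6.6 (a 10-page section = 10 pages).
P(4 ≤ N ≤ 7) = Σ_{j=4}^{7} e^(−6.6) · 6.6^j/j! ≈ 0.5529.

0.5529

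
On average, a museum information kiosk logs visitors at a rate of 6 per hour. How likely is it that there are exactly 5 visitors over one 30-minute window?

0.1008

Over the interval, μ = 6 × 0.5 = 3 (a 30-minute window = 0.5 hours).
P(N = 5) = e^(−μ) μ^5/5! = e^(−3) · 3^5/120 ≈ 0.1008.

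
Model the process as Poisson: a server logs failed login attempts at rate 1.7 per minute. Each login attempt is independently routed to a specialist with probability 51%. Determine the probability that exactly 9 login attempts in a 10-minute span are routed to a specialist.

Thinning: the login attempts that are routed to a specialist themselves form a Poisson process with rate 0.51 × 1.7 = 0.867 per minute.
Over the interval, μ = 0.867 × 10 = 8.67 (a 10-minute span = 10 minutes).
P(N = 9) = e^(−8.67) · 8.67^9/9! ≈ 0.1309.

0.1309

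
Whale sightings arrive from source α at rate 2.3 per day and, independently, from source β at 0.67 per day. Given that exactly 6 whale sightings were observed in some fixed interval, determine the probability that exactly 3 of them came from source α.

0.1066

Given the total, each event is independently from source α with probability p = λ_α/(λ_α+λ_β) = 2.3/2.97 ≈ 0.7744.
So K ~ Binomial(6, 2.3/2.97): P(K = 3) = C(6,3) · (2.3/2.97)^3 · (0.67/2.97)^3 ≈ 0.1066.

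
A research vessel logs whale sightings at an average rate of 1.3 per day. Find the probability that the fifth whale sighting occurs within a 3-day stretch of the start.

Over the interval, μ = 1.3 × 3 = 3.9 (a 3-day stretch = 3 days).
The fifth arrival falls in the interval iff at least 5 events occur there: P(S_5 ≤ t) = P(N ≥ 5) = 1 − P(N ≤ 4) ≈ 0.3516.

0.3516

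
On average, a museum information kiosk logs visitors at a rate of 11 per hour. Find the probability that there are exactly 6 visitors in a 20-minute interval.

Over the interval, μ = 11 × 1/3 ≈ 3.66667 (a 20-minute interval = 1/3 hours).
P(N = 6) = e^(−μ) μ^6/6! = e^(−3.66667) · 3.66667^6/720 ≈ 0.0863.

0.0863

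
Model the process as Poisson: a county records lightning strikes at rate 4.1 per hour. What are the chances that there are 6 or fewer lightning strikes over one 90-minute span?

Over the interval, μ = 4.1 × 1.5 = 6.15 (a 90-minute span = 1.5 hours).
P(N ≤ 6) = Σ_{j=0}^{6} e^(−μ) μ^j/j! ≈ 0.5822.

0.5822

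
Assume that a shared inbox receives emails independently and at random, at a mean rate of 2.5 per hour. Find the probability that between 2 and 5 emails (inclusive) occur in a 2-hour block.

Over the interval, μ = 2.5 × 2 = 5 (a 2-hour block = 2 hours).
P(2 ≤ N ≤ 5) = Σ_{j=2}^{5} e^(−5) · 5^j/j! ≈ 0.5755.

0.5755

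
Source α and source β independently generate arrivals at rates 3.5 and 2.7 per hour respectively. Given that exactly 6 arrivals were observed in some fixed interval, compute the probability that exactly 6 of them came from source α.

0.0324

Given the total, each event is independently from source α with probability p = λ_α/(λ_α+λ_β) = 3.5/6.2 ≈ 0.5645.
So K ~ Binomial(6, 3.5/6.2): P(K = 6) = C(6,6) · (3.5/6.2)^6 · (2.7/6.2)^0 ≈ 0.0324.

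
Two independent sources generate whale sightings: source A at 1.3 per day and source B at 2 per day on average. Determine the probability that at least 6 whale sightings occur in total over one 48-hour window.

0.6453

Independent Poisson processes superpose: combined rate λ = 1.3 + 2 = 3.3 per day.
Over the interval, μ = 3.3 × 2 = 6.6 (a 48-hour window = 2 days).
P(N ≥ 6) = 1 − P(N ≤ 5) ≈ 0.6453.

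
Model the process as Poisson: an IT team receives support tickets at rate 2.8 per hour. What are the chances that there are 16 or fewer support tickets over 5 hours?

0.7559

Over the interval, μ = 2.8 × 5 = 14 (5 hours).
P(N ≤ 16) = Σ_{j=0}^{16} e^(−μ) μ^j/j! ≈ 0.7559.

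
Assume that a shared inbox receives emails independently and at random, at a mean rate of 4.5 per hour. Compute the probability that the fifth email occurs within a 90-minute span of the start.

0.8030

Over the interval, μ = 4.5 × 1.5 = 6.75 (a 90-minute span = 1.5 hours).
The fifth arrival falls in the interval iff at least 5 events occur there: P(S_5 ≤ t) = P(N ≥ 5) = 1 − P(N ≤ 4) ≈ 0.8030.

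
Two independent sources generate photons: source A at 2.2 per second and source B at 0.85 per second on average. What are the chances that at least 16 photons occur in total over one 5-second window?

Independent Poisson processes superpose: combined rate λ = 2.2 + 0.85 = 3.05 per second.
Over the interval, μ = 3.05 × 5 = 15.25 (a 5-second window = 5 seconds).
P(N ≥ 16) = 1 − P(N ≤ 15) ≈ 0.4575.

0.4575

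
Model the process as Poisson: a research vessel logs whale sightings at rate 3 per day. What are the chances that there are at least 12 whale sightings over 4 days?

0.5384

Over the interval, μ = 3 × 4 = 12 (4 days).
P(N ≥ 12) = 1 − P(N ≤ 11) = 1 − Σ_{j=0}^{11} e^(−μ) μ^j/j! ≈ 0.5384.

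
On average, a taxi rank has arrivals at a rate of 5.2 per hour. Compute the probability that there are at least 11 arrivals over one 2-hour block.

Over the interval, μ = 5.2 × 2 = 10.4 (a 2-hour block = 2 hours).
P(N ≥ 11) = 1 − P(N ≤ 10) = 1 − Σ_{j=0}^{10} e^(−μ) μ^j/j! ≈ 0.4669.

0.4669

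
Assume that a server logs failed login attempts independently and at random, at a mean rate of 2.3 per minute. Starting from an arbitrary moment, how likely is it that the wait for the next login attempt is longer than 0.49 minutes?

0.3240

The wait for the next event is exponential with rate λ = 2.3 per minute.
P(T > 0.49) = e^(−λt) = e^(−2.3 × 0.49) = e^(−1.127) ≈ 0.3240.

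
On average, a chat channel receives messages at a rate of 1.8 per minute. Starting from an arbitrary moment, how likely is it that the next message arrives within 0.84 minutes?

Inter-arrival times are exponential with rate λ = 1.8 per minute.
P(T ≤ 0.84) = 1 − e^(−λt) = 1 − e^(−1.8 × 0.84) = 1 − e^(−1.512) ≈ 0.7795.

0.7795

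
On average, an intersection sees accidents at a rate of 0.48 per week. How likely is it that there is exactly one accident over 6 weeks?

Over the interval, μ = 0.48 × 6 = 2.88 (6 weeks).
P(N = 1) = e^(−μ) μ^1/1! = e^(−2.88) · 2.88^1/1 ≈ 0.1617.

0.1617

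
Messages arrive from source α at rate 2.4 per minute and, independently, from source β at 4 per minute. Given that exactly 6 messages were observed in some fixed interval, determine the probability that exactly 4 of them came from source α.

Given the total, each event is independently from source α with probability p = λ_α/(λ_α+λ_β) = 2.4/6.4 = 0.3750.
So K ~ Binomial(6, 2.4/6.4): P(K = 4) = C(6,4) · (2.4/6.4)^4 · (4/6.4)^2 ≈ 0.1159.

0.1159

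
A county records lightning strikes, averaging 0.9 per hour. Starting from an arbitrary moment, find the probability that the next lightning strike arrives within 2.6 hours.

0.9037

Inter-arrival times are exponential with rate λ = 0.9 per hour.
P(T ≤ 2.6) = 1 − e^(−λt) = 1 − e^(−0.9 × 2.6) = 1 − e^(−2.34) ≈ 0.9037.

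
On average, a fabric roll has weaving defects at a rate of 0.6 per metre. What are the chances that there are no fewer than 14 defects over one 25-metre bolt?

Over the interval, μ = 0.6 × 25 = 15 (a 25-metre bolt = 25 metres).
P(N ≥ 14) = 1 − P(N ≤ 13) = 1 − Σ_{j=0}^{13} e^(−μ) μ^j/j! ≈ 0.6368.

0.6368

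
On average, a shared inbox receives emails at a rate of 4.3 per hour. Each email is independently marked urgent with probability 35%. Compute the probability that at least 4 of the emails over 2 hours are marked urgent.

Thinning: the emails that are marked urgent themselves form a Poisson process with rate 0.35 × 4.3 = 1.505 per hour.
Over the interval, μ = 1.505 × 2 = 3.01 (2 hours).
P(N ≥ 4) = 1 − P(N ≤ 3) ≈ 0.3550.

0.3550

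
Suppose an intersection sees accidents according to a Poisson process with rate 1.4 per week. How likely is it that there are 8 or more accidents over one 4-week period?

Over the interval, μ = 1.4 × 4 = 5.6 (a 4-week period = 4 weeks).
P(N ≥ 8) = 1 − P(N ≤ 7) = 1 − Σ_{j=0}^{7} e^(−μ) μ^j/j! ≈ 0.2030.

0.2030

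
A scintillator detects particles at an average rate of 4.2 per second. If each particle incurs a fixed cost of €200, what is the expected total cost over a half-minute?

E[N] = 4.2 × 30 = 126 (a half-minute = 30 seconds); E[cost] = 126 × €200 = €25200.

€25200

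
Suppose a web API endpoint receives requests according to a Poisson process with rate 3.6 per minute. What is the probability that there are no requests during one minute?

With mean μ = 3.6 per minute,
P(N = 0) = e^(−μ) μ^0/0! = e^(−3.6) · 3.6^0/1 ≈ 0.0273.

0.0273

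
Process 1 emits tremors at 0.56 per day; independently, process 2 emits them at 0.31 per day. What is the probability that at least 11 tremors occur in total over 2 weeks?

0.6714

Independent Poisson processes superpose: combined rate λ = 0.56 + 0.31 = 0.87 per day.
Over the interval, μ = 0.87 × 14 = 12.18 (2 weeks = 14 days).
P(N ≥ 11) = 1 − P(N ≤ 10) ≈ 0.6714.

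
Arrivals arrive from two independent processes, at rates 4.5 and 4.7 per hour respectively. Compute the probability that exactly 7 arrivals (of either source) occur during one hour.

Independent Poisson processes superpose: combined rate λ = 4.5 + 4.7 = 9.2 per hour.
So μ = 9.2.
P(N = 7) = e^(−9.2) · 9.2^7/7! ≈ 0.1118.

0.1118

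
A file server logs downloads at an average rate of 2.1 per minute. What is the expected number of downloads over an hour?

126

E[N] = λt = 2.1 × 60 = 126 (an hour = 60 minutes).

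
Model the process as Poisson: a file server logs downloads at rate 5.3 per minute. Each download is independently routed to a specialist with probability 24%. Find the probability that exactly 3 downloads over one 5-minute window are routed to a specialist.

0.0741

Thinning: the downloads that are routed to a specialist themselves form a Poisson process with rate 0.24 × 5.3 = 1.272 per minute.
Over the interval, μ = 1.272 × 5 = 6.36 (a 5-minute window = 5 minutes).
P(N = 3) = e^(−6.36) · 6.36^3/3! ≈ 0.0741.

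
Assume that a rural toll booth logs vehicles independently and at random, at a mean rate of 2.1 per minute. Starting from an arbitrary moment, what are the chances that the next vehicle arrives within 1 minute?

Inter-arrival times are exponential with rate λ = 2.1 per minute.
P(T ≤ 1) = 1 − e^(−λt) = 1 − e^(−2.1 × 1) = 1 − e^(−2.1) ≈ 0.8775.

0.8775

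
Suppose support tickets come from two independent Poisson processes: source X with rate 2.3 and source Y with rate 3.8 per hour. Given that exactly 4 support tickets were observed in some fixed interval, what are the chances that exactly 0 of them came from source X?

0.1506

Given the total, each event is independently from source X with probability p = λ_X/(λ_X+λ_Y) = 2.3/6.1 ≈ 0.3770.
So K ~ Binomial(4, 2.3/6.1): P(K = 0) = C(4,0) · (2.3/6.1)^0 · (3.8/6.1)^4 ≈ 0.1506.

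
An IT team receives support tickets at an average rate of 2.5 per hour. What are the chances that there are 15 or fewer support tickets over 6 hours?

0.5681

Over the interval, μ = 2.5 × 6 = 15 (6 hours).
P(N ≤ 15) = Σ_{j=0}^{15} e^(−μ) μ^j/j! ≈ 0.5681.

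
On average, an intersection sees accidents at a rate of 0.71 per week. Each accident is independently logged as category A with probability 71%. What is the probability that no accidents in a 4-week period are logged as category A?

Thinning: the accidents that are logged as category A themselves form a Poisson process with rate 0.71 × 0.71 = 0.5041 per week.
Over the interval, μ = 0.5041 × 4 = 2.0164 (a 4-week period = 4 weeks).
P(N = 0) = e^(−2.0164) · 2.0164^0/0! ≈ 0.1331.

0.1331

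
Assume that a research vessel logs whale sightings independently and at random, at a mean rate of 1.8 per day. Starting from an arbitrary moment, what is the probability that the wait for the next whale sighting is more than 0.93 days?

The wait for the next event is exponential with rate λ = 1.8 per day.
P(T > 0.93) = e^(−λt) = e^(−1.8 × 0.93) = e^(−1.674) ≈ 0.1875.

0.1875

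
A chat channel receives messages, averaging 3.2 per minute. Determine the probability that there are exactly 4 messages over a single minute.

0.1781

With mean μ = 3.2 per minute,
P(N = 4) = e^(−μ) μ^4/4! = e^(−3.2) · 3.2^4/24 ≈ 0.1781.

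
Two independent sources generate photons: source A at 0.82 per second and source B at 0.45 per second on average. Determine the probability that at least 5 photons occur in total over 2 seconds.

Independent Poisson processes superpose: combined rate λ = 0.82 + 0.45 = 1.27 per second.
Over the interval, μ = 1.27 × 2 = 2.54 (2 seconds).
P(N ≥ 5) = 1 − P(N ≤ 4) ≈ 0.1142.

0.1142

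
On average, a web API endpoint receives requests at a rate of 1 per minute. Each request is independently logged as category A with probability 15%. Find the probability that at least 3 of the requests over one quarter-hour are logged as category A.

0.3907

Thinning: the requests that are logged as category A themselves form a Poisson process with rate 0.15 × 1 = 0.15 per minute.
Over the interval, μ = 0.15 × 15 = 2.25 (a quarter-hour = 15 minutes).
P(N ≥ 3) = 1 − P(N ≤ 2) ≈ 0.3907.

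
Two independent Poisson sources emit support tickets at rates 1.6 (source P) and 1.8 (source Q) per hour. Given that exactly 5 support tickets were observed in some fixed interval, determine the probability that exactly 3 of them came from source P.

Given the total, each event is independently from source P with probability p = λ_P/(λ_P+λ_Q) = 1.6/3.4 ≈ 0.4706.
So K ~ Binomial(5, 1.6/3.4): P(K = 3) = C(5,3) · (1.6/3.4)^3 · (1.8/3.4)^2 ≈ 0.2921.

0.2921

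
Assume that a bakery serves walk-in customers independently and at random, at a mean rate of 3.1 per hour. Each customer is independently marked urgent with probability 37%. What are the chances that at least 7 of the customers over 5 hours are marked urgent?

0.3512

Thinning: the customers that are marked urgent themselves form a Poisson process with rate 0.37 × 3.1 = 1.147 per hour.
Over the interval, μ = 1.147 × 5 = 5.735 (5 hours).
P(N ≥ 7) = 1 − P(N ≤ 6) ≈ 0.3512.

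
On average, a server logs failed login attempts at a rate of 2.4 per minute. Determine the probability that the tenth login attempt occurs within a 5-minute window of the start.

0.7576

Over the interval, μ = 2.4 × 5 = 12 (a 5-minute window = 5 minutes).
The tenth arrival falls in the interval iff at least 10 events occur there: P(S_10 ≤ t) = P(N ≥ 10) = 1 − P(N ≤ 9) ≈ 0.7576.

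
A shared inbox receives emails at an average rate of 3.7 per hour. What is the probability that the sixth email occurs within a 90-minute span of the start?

Over the interval, μ = 3.7 × 1.5 = 5.55 (a 90-minute span = 1.5 hours).
The sixth arrival falls in the interval iff at least 6 events occur there: P(S_6 ≤ t) = P(N ≥ 6) = 1 − P(N ≤ 5) ≈ 0.4796.

0.4796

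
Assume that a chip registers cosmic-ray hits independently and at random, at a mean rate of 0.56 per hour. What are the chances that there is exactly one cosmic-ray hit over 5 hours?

0.1703

Over the interval, μ = 0.56 × 5 = 2.8 (5 hours).
P(N = 1) = e^(−μ) μ^1/1! = e^(−2.8) · 2.8^1/1 ≈ 0.1703.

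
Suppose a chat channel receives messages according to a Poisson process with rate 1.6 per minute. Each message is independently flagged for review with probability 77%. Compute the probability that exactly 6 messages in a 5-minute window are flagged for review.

Thinning: the messages that are flagged for review themselves form a Poisson process with rate 0.77 × 1.6 = 1.232 per minute.
Over the interval, μ = 1.232 × 5 = 6.16 (a 5-minute window = 5 minutes).
P(N = 6) = e^(−6.16) · 6.16^6/6! ≈ 0.1603.

0.1603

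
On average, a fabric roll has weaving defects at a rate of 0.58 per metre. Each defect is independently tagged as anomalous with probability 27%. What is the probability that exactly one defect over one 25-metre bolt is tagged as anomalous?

0.0781

Thinning: the defects that are tagged as anomalous themselves form a Poisson process with rate 0.27 × 0.58 = 0.1566 per metre.
Over the interval, μ = 0.1566 × 25 = 3.915 (a 25-metre bolt = 25 metres).
P(N = 1) = e^(−3.915) · 3.915^1/1! ≈ 0.0781.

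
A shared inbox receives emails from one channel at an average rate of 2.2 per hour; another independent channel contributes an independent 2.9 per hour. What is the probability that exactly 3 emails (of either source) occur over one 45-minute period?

Independent Poisson processes superpose: combined rate λ = 2.2 + 2.9 = 5.1 per hour.
Over the interval, μ = 5.1 × 0.75 = 3.825 (a 45-minute period = 0.75 hours).
P(N = 3) = e^(−3.825) · 3.825^3/3! ≈ 0.2035.

0.2035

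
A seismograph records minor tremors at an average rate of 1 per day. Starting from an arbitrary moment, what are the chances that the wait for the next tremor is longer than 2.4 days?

The wait for the next event is exponential with rate λ = 1 per day.
P(T > 2.4) = e^(−λt) = e^(−1 × 2.4) = e^(−2.4) ≈ 0.0907.

0.0907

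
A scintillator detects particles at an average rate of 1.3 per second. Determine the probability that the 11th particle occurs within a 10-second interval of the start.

0.7483

Over the interval, μ = 1.3 × 10 = 13 (a 10-second interval = 10 seconds).
The 11th arrival falls in the interval iff at least 11 events occur there: P(S_11 ≤ t) = P(N ≥ 11) = 1 − P(N ≤ 10) ≈ 0.7483.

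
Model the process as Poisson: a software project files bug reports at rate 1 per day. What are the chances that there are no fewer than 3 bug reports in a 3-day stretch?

0.5768

Over the interval, μ = 1 × 3 = 3 (a 3-day stretch = 3 days).
P(N ≥ 3) = 1 − P(N ≤ 2) = 1 − Σ_{j=0}^{2} e^(−μ) μ^j/j! ≈ 0.5768.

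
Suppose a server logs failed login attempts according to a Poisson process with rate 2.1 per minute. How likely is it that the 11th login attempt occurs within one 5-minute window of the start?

0.4793

Over the interval, μ = 2.1 × 5 = 10.5 (a 5-minute window = 5 minutes).
The 11th arrival falls in the interval iff at least 11 events occur there: P(S_11 ≤ t) = P(N ≥ 11) = 1 − P(N ≤ 10) ≈ 0.4793.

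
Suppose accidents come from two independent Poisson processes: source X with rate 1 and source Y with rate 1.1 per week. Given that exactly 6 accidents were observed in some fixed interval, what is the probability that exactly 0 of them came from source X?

0.0207

Given the total, each event is independently from source X with probability p = λ_X/(λ_X+λ_Y) = 1/2.1 ≈ 0.4762.
So K ~ Binomial(6, 1/2.1): P(K = 0) = C(6,0) · (1/2.1)^0 · (1.1/2.1)^6 ≈ 0.0207.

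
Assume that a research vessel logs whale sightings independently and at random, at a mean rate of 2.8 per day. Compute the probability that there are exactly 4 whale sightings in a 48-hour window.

0.1515

Over the interval, μ = 2.8 × 2 = 5.6 (a 48-hour window = 2 days).
P(N = 4) = e^(−μ) μ^4/4! = e^(−5.6) · 5.6^4/24 ≈ 0.1515.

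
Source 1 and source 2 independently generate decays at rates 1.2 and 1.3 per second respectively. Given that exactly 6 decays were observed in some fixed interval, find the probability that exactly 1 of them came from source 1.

0.1095

Given the total, each event is independently from source 1 with probability p = λ_1/(λ_1+λ_2) = 1.2/2.5 = 0.4800.
So K ~ Binomial(6, 1.2/2.5): P(K = 1) = C(6,1) · (1.2/2.5)^1 · (1.3/2.5)^5 ≈ 0.1095.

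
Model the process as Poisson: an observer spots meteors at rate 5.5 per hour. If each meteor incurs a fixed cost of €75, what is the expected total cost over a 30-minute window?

E[N] = 5.5 × 0.5 = 2.75 (a 30-minute window = 0.5 hours); E[cost] = 2.75 × €75 = €206.25.

€206.25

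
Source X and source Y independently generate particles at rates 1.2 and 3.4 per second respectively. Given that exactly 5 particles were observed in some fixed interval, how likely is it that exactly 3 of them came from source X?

Given the total, each event is independently from source X with probability p = λ_X/(λ_X+λ_Y) = 1.2/4.6 ≈ 0.2609.
So K ~ Binomial(5, 1.2/4.6): P(K = 3) = C(5,3) · (1.2/4.6)^3 · (3.4/4.6)^2 ≈ 0.0970.

0.0970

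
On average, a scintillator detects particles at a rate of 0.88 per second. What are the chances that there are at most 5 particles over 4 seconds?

0.8550

Over the interval, μ = 0.88 × 4 = 3.52 (4 seconds).
P(N ≤ 5) = Σ_{j=0}^{5} e^(−μ) μ^j/j! ≈ 0.8550.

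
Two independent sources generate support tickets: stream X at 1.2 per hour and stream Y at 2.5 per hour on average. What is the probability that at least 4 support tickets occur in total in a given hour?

Independent Poisson processes superpose: combined rate λ = 1.2 + 2.5 = 3.7 per hour.
So μ = 3.7.
P(N ≥ 4) = 1 − P(N ≤ 3) ≈ 0.5058.

0.5058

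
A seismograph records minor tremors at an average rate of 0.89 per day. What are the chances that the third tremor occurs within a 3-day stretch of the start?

Over the interval, μ = 0.89 × 3 = 2.67 (a 3-day stretch = 3 days).
The third arrival falls in the interval iff at least 3 events occur there: P(S_3 ≤ t) = P(N ≥ 3) = 1 − P(N ≤ 2) ≈ 0.4990.

0.4990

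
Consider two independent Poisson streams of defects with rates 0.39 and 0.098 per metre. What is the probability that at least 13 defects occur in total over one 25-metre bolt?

0.4469

Independent Poisson processes superpose: combined rate λ = 0.39 + 0.098 = 0.488 per metre.
Over the interval, μ = 0.488 × 25 = 12.2 (a 25-metre bolt = 25 metres).
P(N ≥ 13) = 1 − P(N ≤ 12) ≈ 0.4469.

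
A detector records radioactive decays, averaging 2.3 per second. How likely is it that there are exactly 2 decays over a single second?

0.2652

With mean μ = 2.3 per second,
P(N = 2) = e^(−μ) μ^2/2! = e^(−2.3) · 2.3^2/2 ≈ 0.2652.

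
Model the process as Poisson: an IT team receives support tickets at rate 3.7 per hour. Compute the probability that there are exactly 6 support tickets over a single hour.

0.0881

With mean μ = 3.7 per hour,
P(N = 6) = e^(−μ) μ^6/6! = e^(−3.7) · 3.7^6/720 ≈ 0.0881.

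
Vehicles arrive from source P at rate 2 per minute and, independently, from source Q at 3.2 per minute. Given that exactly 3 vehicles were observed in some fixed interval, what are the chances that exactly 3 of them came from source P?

Given the total, each event is independently from source P with probability p = λ_P/(λ_P+λ_Q) = 2/5.2 ≈ 0.3846.
So K ~ Binomial(3, 2/5.2): P(K = 3) = C(3,3) · (2/5.2)^3 · (3.2/5.2)^0 ≈ 0.0569.

0.0569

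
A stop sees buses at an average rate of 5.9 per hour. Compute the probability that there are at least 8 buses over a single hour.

0.2424

With mean μ = 5.9 per hour,
P(N ≥ 8) = 1 − P(N ≤ 7) = 1 − Σ_{j=0}^{7} e^(−μ) μ^j/j! ≈ 0.2424.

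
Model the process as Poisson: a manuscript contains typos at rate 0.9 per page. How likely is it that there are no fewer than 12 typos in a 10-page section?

Over the interval, μ = 0.9 × 10 = 9 (a 10-page section = 10 pages).
P(N ≥ 12) = 1 − P(N ≤ 11) = 1 − Σ_{j=0}^{11} e^(−μ) μ^j/j! ≈ 0.1970.

0.1970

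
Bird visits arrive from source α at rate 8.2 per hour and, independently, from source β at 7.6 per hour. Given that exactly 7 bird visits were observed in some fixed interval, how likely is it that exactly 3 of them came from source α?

0.2619

Given the total, each event is independently from source α with probability p = λ_α/(λ_α+λ_β) = 8.2/15.8 ≈ 0.5190.
So K ~ Binomial(7, 8.2/15.8): P(K = 3) = C(7,3) · (8.2/15.8)^3 · (7.6/15.8)^4 ≈ 0.2619.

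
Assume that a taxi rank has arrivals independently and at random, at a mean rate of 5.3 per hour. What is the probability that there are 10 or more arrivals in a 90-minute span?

0.2772

Over the interval, μ = 5.3 × 1.5 = 7.95 (a 90-minute span = 1.5 hours).
P(N ≥ 10) = 1 − P(N ≤ 9) = 1 − Σ_{j=0}^{9} e^(−μ) μ^j/j! ≈ 0.2772.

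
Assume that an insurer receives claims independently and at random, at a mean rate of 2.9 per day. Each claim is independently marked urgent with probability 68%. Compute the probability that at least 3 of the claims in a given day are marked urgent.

Thinning: the claims that are marked urgent themselves form a Poisson process with rate 0.68 × 2.9 = 1.972 per day.
So μ = 1.972.
P(N ≥ 3) = 1 − P(N ≤ 2) ≈ 0.3157.

0.3157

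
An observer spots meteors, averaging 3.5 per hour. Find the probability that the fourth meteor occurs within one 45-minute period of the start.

Over the interval, μ = 3.5 × 0.75 = 2.625 (a 45-minute period = 0.75 hours).
The fourth arrival falls in the interval iff at least 4 events occur there: P(S_4 ≤ t) = P(N ≥ 4) = 1 − P(N ≤ 3) ≈ 0.2694.

0.2694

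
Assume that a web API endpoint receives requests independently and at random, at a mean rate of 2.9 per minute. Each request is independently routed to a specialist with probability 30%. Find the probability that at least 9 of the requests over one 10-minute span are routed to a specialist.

Thinning: the requests that are routed to a specialist themselves form a Poisson process with rate 0.3 × 2.9 = 0.87 per minute.
Over the interval, μ = 0.87 × 10 = 8.7 (a 10-minute span = 10 minutes).
P(N ≥ 9) = 1 − P(N ≤ 8) ≈ 0.5042.

0.5042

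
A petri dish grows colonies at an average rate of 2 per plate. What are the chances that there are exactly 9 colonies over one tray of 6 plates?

Over the interval, μ = 2 × 6 = 12 (a tray of 6 plates = 6 plates).
P(N = 9) = e^(−μ) μ^9/9! = e^(−12) · 12^9/362880 ≈ 0.0874.

0.0874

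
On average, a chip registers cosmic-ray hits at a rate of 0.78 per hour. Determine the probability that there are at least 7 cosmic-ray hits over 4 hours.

0.0399

Over the interval, μ = 0.78 × 4 = 3.12 (4 hours).
P(N ≥ 7) = 1 − P(N ≤ 6) = 1 − Σ_{j=0}^{6} e^(−μ) μ^j/j! ≈ 0.0399.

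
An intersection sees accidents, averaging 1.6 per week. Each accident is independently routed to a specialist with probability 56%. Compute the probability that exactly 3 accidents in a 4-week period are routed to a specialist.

0.2130

Thinning: the accidents that are routed to a specialist themselves form a Poisson process with rate 0.56 × 1.6 = 0.896 per week.
Over the interval, μ = 0.896 × 4 = 3.584 (a 4-week period = 4 weeks).
P(N = 3) = e^(−3.584) · 3.584^3/3! ≈ 0.2130.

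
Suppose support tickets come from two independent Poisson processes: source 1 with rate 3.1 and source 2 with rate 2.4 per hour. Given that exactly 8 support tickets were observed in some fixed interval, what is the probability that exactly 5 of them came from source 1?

0.2647

Given the total, each event is independently from source 1 with probability p = λ_1/(λ_1+λ_2) = 3.1/5.5 ≈ 0.5636.
So K ~ Binomial(8, 3.1/5.5): P(K = 5) = C(8,5) · (3.1/5.5)^5 · (2.4/5.5)^3 ≈ 0.2647.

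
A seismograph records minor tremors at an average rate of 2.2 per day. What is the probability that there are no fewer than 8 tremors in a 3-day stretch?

0.3419

Over the interval, μ = 2.2 × 3 = 6.6 (a 3-day stretch = 3 days).
P(N ≥ 8) = 1 − P(N ≤ 7) = 1 − Σ_{j=0}^{7} e^(−μ) μ^j/j! ≈ 0.3419.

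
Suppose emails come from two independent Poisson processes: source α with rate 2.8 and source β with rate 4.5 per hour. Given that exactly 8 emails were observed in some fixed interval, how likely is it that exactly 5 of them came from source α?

0.1089

Given the total, each event is independently from source α with probability p = λ_α/(λ_α+λ_β) = 2.8/7.3 ≈ 0.3836.
So K ~ Binomial(8, 2.8/7.3): P(K = 5) = C(8,5) · (2.8/7.3)^5 · (4.5/7.3)^3 ≈ 0.1089.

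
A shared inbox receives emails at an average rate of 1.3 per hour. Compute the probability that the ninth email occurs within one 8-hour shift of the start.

0.7104

Over the interval, μ = 1.3 × 8 = 10.4 (an 8-hour shift = 8 hours).
The ninth arrival falls in the interval iff at least 9 events occur there: P(S_9 ≤ t) = P(N ≥ 9) = 1 − P(N ≤ 8) ≈ 0.7104.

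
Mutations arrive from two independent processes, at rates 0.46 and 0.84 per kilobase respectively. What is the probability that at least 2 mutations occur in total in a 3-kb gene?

0.9008

Independent Poisson processes superpose: combined rate λ = 0.46 + 0.84 = 1.3 per kilobase.
Over the interval, μ = 1.3 × 3 = 3.9 (a 3-kb gene = 3 kilobases).
P(N ≥ 2) = 1 − P(N ≤ 1) ≈ 0.9008.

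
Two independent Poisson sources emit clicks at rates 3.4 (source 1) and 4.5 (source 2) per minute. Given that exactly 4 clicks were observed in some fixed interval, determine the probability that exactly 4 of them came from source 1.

0.0343

Given the total, each event is independently from source 1 with probability p = λ_1/(λ_1+λ_2) = 3.4/7.9 ≈ 0.4304.
So K ~ Binomial(4, 3.4/7.9): P(K = 4) = C(4,4) · (3.4/7.9)^4 · (4.5/7.9)^0 ≈ 0.0343.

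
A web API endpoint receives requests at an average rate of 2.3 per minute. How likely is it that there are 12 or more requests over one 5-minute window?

Over the interval, μ = 2.3 × 5 = 11.5 (a 5-minute window = 5 minutes).
P(N ≥ 12) = 1 − P(N ≤ 11) = 1 − Σ_{j=0}^{11} e^(−μ) μ^j/j! ≈ 0.4802.

0.4802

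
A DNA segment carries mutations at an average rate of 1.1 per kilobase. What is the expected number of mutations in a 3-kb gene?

3.3

E[N] = λt = 1.1 × 3 = 3.3 (a 3-kb gene = 3 kilobases).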